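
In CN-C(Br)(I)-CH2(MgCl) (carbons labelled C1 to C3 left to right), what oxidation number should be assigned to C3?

Each bond to a more electronegative atom (O, N, halogen) counts +1, each bond to a less electronegative atom (H, metal, B, Si) counts −1, and each C–C bond counts 0.
C3 has one bond to C (0), one bond to H (-1), one bond to H (-1), one bond to Mg (-1).
Oxidation state = 0 − 1 − 1 − 1 = -3.

-3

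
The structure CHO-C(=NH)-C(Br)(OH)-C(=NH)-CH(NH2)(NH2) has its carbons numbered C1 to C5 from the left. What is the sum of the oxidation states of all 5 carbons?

Tallying each carbon's bonds:
C1: 1C, 1H, 2O → 0 − 1 + 2 = +1
C2: 2C, 2N → 0 + 2 = +2
C3: 2C, 1O, 1Br → 0 + 1 + 1 = +2
C4: 2C, 2N → 0 + 2 = +2
C5: 1C, 1H, 2N → 0 − 1 + 2 = +1
Sum = +1 + 2 + 2 + 2 + 1 = +8.

+8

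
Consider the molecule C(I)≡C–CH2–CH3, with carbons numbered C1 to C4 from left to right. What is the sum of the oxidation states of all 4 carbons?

Tallying each carbon's bonds:
C1: 3C, 1I → 0 + 1 = +1
C2: 4C → 0 = 0
C3: 2C, 2H → 0 − 2 = -2
C4: 1C, 3H → 0 − 3 = -3
Sum = +1 + 0 − 2 − 3 = -4.

-4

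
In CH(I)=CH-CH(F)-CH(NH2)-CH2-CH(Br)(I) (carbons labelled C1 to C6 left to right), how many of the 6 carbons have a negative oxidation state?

2

Tallying each carbon's bonds:
C1: 2C, 1H, 1I → 0 − 1 + 1 = 0
C2: 3C, 1H → 0 − 1 = -1
C3: 2C, 1H, 1F → 0 − 1 + 1 = 0
C4: 2C, 1H, 1N → 0 − 1 + 1 = 0
C5: 2C, 2H → 0 − 2 = -2
C6: 1C, 1H, 1Br, 1I → 0 − 1 + 1 + 1 = +1
2 carbons (C2, C5) meet the condition.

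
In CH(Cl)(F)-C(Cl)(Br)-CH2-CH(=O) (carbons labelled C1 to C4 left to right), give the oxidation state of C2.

+2

C2 has one bond to C (0), one bond to C (0), one bond to Cl (+1), one bond to Br (+1).
Oxidation state = 0 + 0 + 1 + 1 = +2.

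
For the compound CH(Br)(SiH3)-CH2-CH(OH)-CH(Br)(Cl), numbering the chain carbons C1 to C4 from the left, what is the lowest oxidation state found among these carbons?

-2

Tallying each carbon's bonds:
C1: 1C, 1H, 1Br, 1Si → 0 − 1 + 1 − 1 = -1
C2: 2C, 2H → 0 − 2 = -2
C3: 2C, 1H, 1O → 0 − 1 + 1 = 0
C4: 1C, 1H, 1Cl, 1Br → 0 − 1 + 1 + 1 = +1
The lowest value is -2.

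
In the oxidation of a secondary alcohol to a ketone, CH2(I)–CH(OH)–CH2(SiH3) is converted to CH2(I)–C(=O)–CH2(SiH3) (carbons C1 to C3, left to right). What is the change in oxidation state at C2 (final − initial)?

Before: C2 has 2 bonds to C, 1 bond to H, 1 bond to O → oxidation state 0.
After: C2 has 2 bonds to C, 2 bonds to O → oxidation state +2.
Δ = +2 − (0) = +2, so this is an oxidation at C2.

+2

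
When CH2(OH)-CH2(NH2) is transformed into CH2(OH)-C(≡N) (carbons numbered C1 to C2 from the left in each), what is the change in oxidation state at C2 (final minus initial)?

+4

Before: C2 has 1 bond to C, 2 bonds to H, 1 bond to N → oxidation state -1.
After: C2 has 1 bond to C, 3 bonds to N → oxidation state +3.
Δ = +3 − (-1) = +4, so this is an oxidation at C2.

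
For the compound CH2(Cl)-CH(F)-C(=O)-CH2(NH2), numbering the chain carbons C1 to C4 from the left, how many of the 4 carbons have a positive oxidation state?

Count +1 for every bond to an atom more electronegative than carbon and −1 for every bond to one less electronegative; C–C bonds are 0. Tallying each carbon:
C1: 1C, 2H, 1Cl → 0 − 2 + 1 = -1
C2: 2C, 1H, 1F → 0 − 1 + 1 = 0
C3: 2C, 2O → 0 + 2 = +2
C4: 1C, 2H, 1N → 0 − 2 + 1 = -1
1 carbon (C3) meets the condition.

1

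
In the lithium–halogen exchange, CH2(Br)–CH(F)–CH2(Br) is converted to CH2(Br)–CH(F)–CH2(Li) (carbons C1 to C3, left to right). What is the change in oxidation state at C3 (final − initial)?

-2

Before: C3 has 1 bond to C, 2 bonds to H, 1 bond to Br → oxidation state -1.
After: C3 has 1 bond to C, 2 bonds to H, 1 bond to Li → oxidation state -3.
Δ = -3 − (-1) = -2, so this is a reduction at C3.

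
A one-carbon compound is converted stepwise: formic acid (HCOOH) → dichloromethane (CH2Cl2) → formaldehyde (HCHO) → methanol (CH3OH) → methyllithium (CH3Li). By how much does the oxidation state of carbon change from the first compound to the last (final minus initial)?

Carbon oxidation states along the series — formic acid: +2, dichloromethane: 0, formaldehyde: 0, methanol: -2, methyllithium: -4.
Net change = -4 − (+2) = -6.

-6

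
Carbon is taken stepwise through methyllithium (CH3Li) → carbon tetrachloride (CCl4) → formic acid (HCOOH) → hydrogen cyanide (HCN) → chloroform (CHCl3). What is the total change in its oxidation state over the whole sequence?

Carbon oxidation states along the series — methyllithium: -4, carbon tetrachloride: +4, formic acid: +2, hydrogen cyanide: +2, chloroform: +2.
Net change = +2 − (-4) = +6.

+6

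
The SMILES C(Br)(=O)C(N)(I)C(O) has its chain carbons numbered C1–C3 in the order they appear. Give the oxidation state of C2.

Assign +1 per bond to O/N/halogen, −1 per bond to H or an electropositive element, and 0 per bond to carbon.
C2 has one bond to C (0), one bond to C (0), one bond to N (+1), one bond to I (+1).
Oxidation state = 0 + 0 + 1 + 1 = +2.

+2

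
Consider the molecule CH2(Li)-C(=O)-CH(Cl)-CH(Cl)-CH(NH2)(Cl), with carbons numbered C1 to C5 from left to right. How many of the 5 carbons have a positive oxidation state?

2

Tallying each carbon's bonds:
C1: 1C, 2H, 1Li → 0 − 2 − 1 = -3
C2: 2C, 2O → 0 + 2 = +2
C3: 2C, 1H, 1Cl → 0 − 1 + 1 = 0
C4: 2C, 1H, 1Cl → 0 − 1 + 1 = 0
C5: 1C, 1H, 1N, 1Cl → 0 − 1 + 1 + 1 = +1
2 carbons (C2, C5) meet the condition.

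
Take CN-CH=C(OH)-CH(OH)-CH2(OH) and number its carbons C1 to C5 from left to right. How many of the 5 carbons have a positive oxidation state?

2

Tallying each carbon's bonds:
C1: 1C, 3N → 0 + 3 = +3
C2: 3C, 1H → 0 − 1 = -1
C3: 3C, 1O → 0 + 1 = +1
C4: 2C, 1H, 1O → 0 − 1 + 1 = 0
C5: 1C, 2H, 1O → 0 − 2 + 1 = -1
2 carbons (C1, C3) meet the condition.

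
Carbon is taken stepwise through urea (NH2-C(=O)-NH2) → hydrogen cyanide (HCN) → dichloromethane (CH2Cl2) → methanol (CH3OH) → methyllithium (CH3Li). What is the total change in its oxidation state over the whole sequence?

-8

Carbon oxidation states along the series — urea: +4, hydrogen cyanide: +2, dichloromethane: 0, methanol: -2, methyllithium: -4.
Net change = -4 − (+4) = -8.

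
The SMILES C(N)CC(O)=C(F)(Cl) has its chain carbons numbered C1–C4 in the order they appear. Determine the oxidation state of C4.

+2

C4 has a double bond to C (2×0 = 0), one bond to F (+1), one bond to Cl (+1).
Oxidation state = 0 + 1 + 1 = +2.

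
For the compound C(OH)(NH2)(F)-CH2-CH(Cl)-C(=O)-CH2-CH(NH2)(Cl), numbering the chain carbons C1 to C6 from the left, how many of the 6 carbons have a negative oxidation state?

Tallying each carbon's bonds:
C1: 1C, 1O, 1N, 1F → 0 + 1 + 1 + 1 = +3
C2: 2C, 2H → 0 − 2 = -2
C3: 2C, 1H, 1Cl → 0 − 1 + 1 = 0
C4: 2C, 2O → 0 + 2 = +2
C5: 2C, 2H → 0 − 2 = -2
C6: 1C, 1H, 1N, 1Cl → 0 − 1 + 1 + 1 = +1
2 carbons (C2, C5) meet the condition.

2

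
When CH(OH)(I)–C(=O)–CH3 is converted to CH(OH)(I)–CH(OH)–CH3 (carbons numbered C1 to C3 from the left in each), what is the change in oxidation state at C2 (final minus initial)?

Before: C2 has 2 bonds to C, 2 bonds to O → oxidation state +2.
After: C2 has 2 bonds to C, 1 bond to H, 1 bond to O → oxidation state 0.
Δ = 0 − (+2) = -2, so this is a reduction at C2.

-2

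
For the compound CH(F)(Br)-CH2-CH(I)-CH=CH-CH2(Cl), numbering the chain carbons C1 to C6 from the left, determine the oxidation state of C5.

-1

Assign +1 per bond to O/N/halogen, −1 per bond to H or an electropositive element, and 0 per bond to carbon.
C5 has a double bond to C (2×0 = 0), one bond to C (0), one bond to H (-1).
Oxidation state = 0 + 0 − 1 = -1.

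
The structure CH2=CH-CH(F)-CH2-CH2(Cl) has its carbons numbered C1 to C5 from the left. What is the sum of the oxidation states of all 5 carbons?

-6

Bonds to more-electronegative neighbours contribute +1 each, bonds to H or metals contribute −1 each, and C–C bonds contribute 0. Tallying each carbon:
C1: 2C, 2H → 0 − 2 = -2
C2: 3C, 1H → 0 − 1 = -1
C3: 2C, 1H, 1F → 0 − 1 + 1 = 0
C4: 2C, 2H → 0 − 2 = -2
C5: 1C, 2H, 1Cl → 0 − 2 + 1 = -1
Sum = -2 − 1 + 0 − 2 − 1 = -6.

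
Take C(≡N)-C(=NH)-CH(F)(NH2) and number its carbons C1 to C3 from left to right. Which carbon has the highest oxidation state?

C1

Each bond to a more electronegative atom (O, N, halogen) counts +1, each bond to a less electronegative atom (H, metal, B, Si) counts −1, and each C–C bond counts 0. Tallying each carbon:
C1: 1C, 3N → 0 + 3 = +3
C2: 2C, 2N → 0 + 2 = +2
C3: 1C, 1H, 1N, 1F → 0 − 1 + 1 + 1 = +1
The most oxidised carbon is C1 at +3.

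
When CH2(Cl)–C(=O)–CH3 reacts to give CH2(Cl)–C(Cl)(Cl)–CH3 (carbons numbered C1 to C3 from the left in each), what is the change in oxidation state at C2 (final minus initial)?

0

Before: C2 has 2 bonds to C, 2 bonds to O → oxidation state +2.
After: C2 has 2 bonds to C, 2 bonds to Cl → oxidation state +2.
Δ = +2 − (+2) = 0, so no net redox change at C2.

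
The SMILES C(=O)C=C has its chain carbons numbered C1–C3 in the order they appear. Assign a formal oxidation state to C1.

+1

Count +1 for every bond to an atom more electronegative than carbon and −1 for every bond to one less electronegative; C–C bonds are 0.
C1 has one bond to C (0), a double bond to O (2×+1 = +2), one bond to H (-1).
Oxidation state = 0 + 2 − 1 = +1.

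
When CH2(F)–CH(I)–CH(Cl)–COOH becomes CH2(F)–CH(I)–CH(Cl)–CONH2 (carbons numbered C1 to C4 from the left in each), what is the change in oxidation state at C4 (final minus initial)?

0

Before: C4 has 1 bond to C, 3 bonds to O → oxidation state +3.
After: C4 has 1 bond to C, 2 bonds to O, 1 bond to N → oxidation state +3.
Δ = +3 − (+3) = 0, so no net redox change at C4.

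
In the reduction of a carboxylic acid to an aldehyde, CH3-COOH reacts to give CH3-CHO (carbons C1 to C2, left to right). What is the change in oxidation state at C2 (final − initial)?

-2

Before: C2 has 1 bond to C, 3 bonds to O → oxidation state +3.
After: C2 has 1 bond to C, 1 bond to H, 2 bonds to O → oxidation state +1.
Δ = +1 − (+3) = -2, so this is a reduction at C2.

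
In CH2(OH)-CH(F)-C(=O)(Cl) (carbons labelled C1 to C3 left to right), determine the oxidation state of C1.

-1

C1 has one bond to C (0), one bond to H (-1), one bond to O (+1), one bond to H (-1).
Oxidation state = 0 − 1 + 1 − 1 = -1.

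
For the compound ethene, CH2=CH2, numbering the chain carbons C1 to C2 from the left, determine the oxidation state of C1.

Assign +1 per bond to O/N/halogen, −1 per bond to H or an electropositive element, and 0 per bond to carbon.
C1 has one bond to H (-1), one bond to H (-1), a double bond to C (2×0 = 0).
Oxidation state = -1 − 1 + 0 = -2.

-2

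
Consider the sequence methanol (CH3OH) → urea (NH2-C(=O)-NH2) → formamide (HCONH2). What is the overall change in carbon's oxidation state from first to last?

+4

Carbon oxidation states along the series — methanol: -2, urea: +4, formamide: +2.
Net change = +2 − (-2) = +4.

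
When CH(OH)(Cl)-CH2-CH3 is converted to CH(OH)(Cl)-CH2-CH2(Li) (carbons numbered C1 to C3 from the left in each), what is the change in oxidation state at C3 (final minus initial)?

Before: C3 has 1 bond to C, 3 bonds to H → oxidation state -3.
After: C3 has 1 bond to C, 2 bonds to H, 1 bond to Li → oxidation state -3.
Δ = -3 − (-3) = 0, so no net redox change at C3.

0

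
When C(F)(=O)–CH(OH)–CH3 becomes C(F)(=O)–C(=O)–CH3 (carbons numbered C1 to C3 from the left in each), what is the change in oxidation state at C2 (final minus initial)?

Before: C2 has 2 bonds to C, 1 bond to H, 1 bond to O → oxidation state 0.
After: C2 has 2 bonds to C, 2 bonds to O → oxidation state +2.
Δ = +2 − (0) = +2, so this is an oxidation at C2.

+2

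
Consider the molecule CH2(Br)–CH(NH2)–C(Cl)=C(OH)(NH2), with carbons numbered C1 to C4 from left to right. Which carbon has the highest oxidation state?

Tallying each carbon's bonds:
C1: 1C, 2H, 1Br → 0 − 2 + 1 = -1
C2: 2C, 1H, 1N → 0 − 1 + 1 = 0
C3: 3C, 1Cl → 0 + 1 = +1
C4: 2C, 1O, 1N → 0 + 1 + 1 = +2
The most oxidised carbon is C4 at +2.

C4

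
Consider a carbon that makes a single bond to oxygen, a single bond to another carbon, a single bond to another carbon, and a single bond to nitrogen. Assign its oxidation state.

Bonds to more-electronegative neighbours contribute +1 each, bonds to H or metals contribute −1 each, and C–C bonds contribute 0.
The carbon has one bond to C (0), one bond to C (0), one bond to O (+1), one bond to N (+1).
Oxidation state = 0 + 0 + 1 + 1 = +2.

+2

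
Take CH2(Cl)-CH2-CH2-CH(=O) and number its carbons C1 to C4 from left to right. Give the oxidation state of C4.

+1

Bonds to more-electronegative neighbours contribute +1 each, bonds to H or metals contribute −1 each, and C–C bonds contribute 0.
C4 has one bond to C (0), a double bond to O (2×+1 = +2), one bond to H (-1).
Oxidation state = 0 + 2 − 1 = +1.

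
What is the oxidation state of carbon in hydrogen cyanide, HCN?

The carbon has one bond to H (-1), a triple bond to N (3×+1 = +3).
Oxidation state = -1 + 3 = +2.

+2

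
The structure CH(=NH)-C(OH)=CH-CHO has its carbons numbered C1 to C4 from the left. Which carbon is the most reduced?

C3

Bonds to more-electronegative neighbours contribute +1 each, bonds to H or metals contribute −1 each, and C–C bonds contribute 0. Tallying each carbon:
C1: 1C, 1H, 2N → 0 − 1 + 2 = +1
C2: 3C, 1O → 0 + 1 = +1
C3: 3C, 1H → 0 − 1 = -1
C4: 1C, 1H, 2O → 0 − 1 + 2 = +1
The most reduced carbon is C3 at -1.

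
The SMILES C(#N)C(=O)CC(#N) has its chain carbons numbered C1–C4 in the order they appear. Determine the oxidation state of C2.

Count +1 for every bond to an atom more electronegative than carbon and −1 for every bond to one less electronegative; C–C bonds are 0.
C2 has one bond to C (0), one bond to C (0), a double bond to O (2×+1 = +2).
Oxidation state = 0 + 0 + 2 = +2.

+2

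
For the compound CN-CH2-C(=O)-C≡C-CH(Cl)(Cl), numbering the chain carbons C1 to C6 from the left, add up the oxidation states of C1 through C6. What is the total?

Each bond to a more electronegative atom (O, N, halogen) counts +1, each bond to a less electronegative atom (H, metal, B, Si) counts −1, and each C–C bond counts 0. Tallying each carbon:
C1: 1C, 3N → 0 + 3 = +3
C2: 2C, 2H → 0 − 2 = -2
C3: 2C, 2O → 0 + 2 = +2
C4: 4C → 0 = 0
C5: 4C → 0 = 0
C6: 1C, 1H, 2Cl → 0 − 1 + 2 = +1
Sum = +3 − 2 + 2 + 0 + 0 + 1 = +4.

+4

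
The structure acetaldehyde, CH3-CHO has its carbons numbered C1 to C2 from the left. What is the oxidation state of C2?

Bonds to more-electronegative neighbours contribute +1 each, bonds to H or metals contribute −1 each, and C–C bonds contribute 0.
C2 has one bond to H (-1), a double bond to O (2×+1 = +2), one bond to C (0).
Oxidation state = -1 + 2 + 0 = +1.

+1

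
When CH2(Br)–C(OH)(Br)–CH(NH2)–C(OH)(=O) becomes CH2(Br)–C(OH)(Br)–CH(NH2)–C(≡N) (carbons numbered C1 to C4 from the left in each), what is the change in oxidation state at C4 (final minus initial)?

Before: C4 has 1 bond to C, 3 bonds to O → oxidation state +3.
After: C4 has 1 bond to C, 3 bonds to N → oxidation state +3.
Δ = +3 − (+3) = 0, so no net redox change at C4.

0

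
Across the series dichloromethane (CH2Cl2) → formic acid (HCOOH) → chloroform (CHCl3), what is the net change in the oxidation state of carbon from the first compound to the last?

+2

Carbon oxidation states along the series — dichloromethane: 0, formic acid: +2, chloroform: +2.
Net change = +2 − (0) = +2.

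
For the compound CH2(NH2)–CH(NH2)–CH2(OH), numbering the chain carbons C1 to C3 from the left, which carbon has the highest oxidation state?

C2

Tallying each carbon's bonds:
C1: 1C, 2H, 1N → 0 − 2 + 1 = -1
C2: 2C, 1H, 1N → 0 − 1 + 1 = 0
C3: 1C, 2H, 1O → 0 − 2 + 1 = -1
The most oxidised carbon is C2 at 0.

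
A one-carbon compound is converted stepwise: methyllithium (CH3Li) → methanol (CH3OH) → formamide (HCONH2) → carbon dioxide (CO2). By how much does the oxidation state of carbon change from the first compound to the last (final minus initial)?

+8

Carbon oxidation states along the series — methyllithium: -4, methanol: -2, formamide: +2, carbon dioxide: +4.
Net change = +4 − (-4) = +8.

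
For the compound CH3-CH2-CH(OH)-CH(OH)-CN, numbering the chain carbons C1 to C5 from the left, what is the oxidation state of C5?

+3

C5 has one bond to C (0), a triple bond to N (3×+1 = +3).
Oxidation state = 0 + 3 = +3.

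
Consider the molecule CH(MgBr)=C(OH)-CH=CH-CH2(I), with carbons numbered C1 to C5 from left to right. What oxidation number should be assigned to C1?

-2

Bonds to more-electronegative neighbours contribute +1 each, bonds to H or metals contribute −1 each, and C–C bonds contribute 0.
C1 has a double bond to C (2×0 = 0), one bond to H (-1), one bond to Mg (-1).
Oxidation state = 0 − 1 − 1 = -2.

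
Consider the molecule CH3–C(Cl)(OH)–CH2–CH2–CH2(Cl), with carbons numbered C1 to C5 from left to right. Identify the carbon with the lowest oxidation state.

C1

Each bond to a more electronegative atom (O, N, halogen) counts +1, each bond to a less electronegative atom (H, metal, B, Si) counts −1, and each C–C bond counts 0. Tallying each carbon:
C1: 1C, 3H → 0 − 3 = -3
C2: 2C, 1O, 1Cl → 0 + 1 + 1 = +2
C3: 2C, 2H → 0 − 2 = -2
C4: 2C, 2H → 0 − 2 = -2
C5: 1C, 2H, 1Cl → 0 − 2 + 1 = -1
The most reduced carbon is C1 at -3.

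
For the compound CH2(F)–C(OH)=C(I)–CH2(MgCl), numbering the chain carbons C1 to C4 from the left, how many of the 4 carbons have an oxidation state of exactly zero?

Tallying each carbon's bonds:
C1: 1C, 2H, 1F → 0 − 2 + 1 = -1
C2: 3C, 1O → 0 + 1 = +1
C3: 3C, 1I → 0 + 1 = +1
C4: 1C, 2H, 1Mg → 0 − 2 − 1 = -3
0 carbons meet the condition.

0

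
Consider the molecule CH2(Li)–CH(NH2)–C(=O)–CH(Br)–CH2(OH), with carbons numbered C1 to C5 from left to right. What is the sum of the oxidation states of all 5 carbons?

Tallying each carbon's bonds:
C1: 1C, 2H, 1Li → 0 − 2 − 1 = -3
C2: 2C, 1H, 1N → 0 − 1 + 1 = 0
C3: 2C, 2O → 0 + 2 = +2
C4: 2C, 1H, 1Br → 0 − 1 + 1 = 0
C5: 1C, 2H, 1O → 0 − 2 + 1 = -1
Sum = -3 + 0 + 2 + 0 − 1 = -2.

-2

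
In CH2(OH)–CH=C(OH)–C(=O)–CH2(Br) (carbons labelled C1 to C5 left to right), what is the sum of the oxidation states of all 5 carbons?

0

Bonds to more-electronegative neighbours contribute +1 each, bonds to H or metals contribute −1 each, and C–C bonds contribute 0. Tallying each carbon:
C1: 1C, 2H, 1O → 0 − 2 + 1 = -1
C2: 3C, 1H → 0 − 1 = -1
C3: 3C, 1O → 0 + 1 = +1
C4: 2C, 2O → 0 + 2 = +2
C5: 1C, 2H, 1Br → 0 − 2 + 1 = -1
Sum = -1 − 1 + 1 + 2 − 1 = 0.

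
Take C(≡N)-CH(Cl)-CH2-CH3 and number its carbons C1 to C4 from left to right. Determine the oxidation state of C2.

0

C2 has one bond to C (0), one bond to C (0), one bond to H (-1), one bond to Cl (+1).
Oxidation state = 0 + 0 − 1 + 1 = 0.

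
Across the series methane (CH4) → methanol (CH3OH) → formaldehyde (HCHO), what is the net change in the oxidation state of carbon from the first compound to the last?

Carbon oxidation states along the series — methane: -4, methanol: -2, formaldehyde: 0.
Net change = 0 − (-4) = +4.

+4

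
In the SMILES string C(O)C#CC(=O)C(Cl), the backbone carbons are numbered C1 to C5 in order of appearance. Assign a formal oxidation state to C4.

C4 has one bond to C (0), one bond to C (0), a double bond to O (2×+1 = +2).
Oxidation state = 0 + 0 + 2 = +2.

+2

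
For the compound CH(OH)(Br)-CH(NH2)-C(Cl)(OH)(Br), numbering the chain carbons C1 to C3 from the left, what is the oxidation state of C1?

+1

Each bond to a more electronegative atom (O, N, halogen) counts +1, each bond to a less electronegative atom (H, metal, B, Si) counts −1, and each C–C bond counts 0.
C1 has one bond to C (0), one bond to O (+1), one bond to Br (+1), one bond to H (-1).
Oxidation state = 0 + 1 + 1 − 1 = +1.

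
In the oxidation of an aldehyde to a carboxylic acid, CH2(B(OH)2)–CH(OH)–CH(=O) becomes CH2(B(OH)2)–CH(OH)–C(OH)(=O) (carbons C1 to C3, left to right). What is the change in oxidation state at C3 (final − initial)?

Before: C3 has 1 bond to C, 1 bond to H, 2 bonds to O → oxidation state +1.
After: C3 has 1 bond to C, 3 bonds to O → oxidation state +3.
Δ = +3 − (+1) = +2, so this is an oxidation at C3.

+2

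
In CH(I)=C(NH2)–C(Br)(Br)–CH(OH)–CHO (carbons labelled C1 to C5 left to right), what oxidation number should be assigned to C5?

Assign +1 per bond to O/N/halogen, −1 per bond to H or an electropositive element, and 0 per bond to carbon.
C5 has one bond to C (0), a double bond to O (2×+1 = +2), one bond to H (-1).
Oxidation state = 0 + 2 − 1 = +1.

+1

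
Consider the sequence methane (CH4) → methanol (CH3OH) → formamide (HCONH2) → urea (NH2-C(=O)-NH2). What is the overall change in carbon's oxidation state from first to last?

Carbon oxidation states along the series — methane: -4, methanol: -2, formamide: +2, urea: +4.
Net change = +4 − (-4) = +8.

+8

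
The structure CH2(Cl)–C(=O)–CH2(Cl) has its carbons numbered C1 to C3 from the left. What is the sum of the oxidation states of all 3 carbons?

Tallying each carbon's bonds:
C1: 1C, 2H, 1Cl → 0 − 2 + 1 = -1
C2: 2C, 2O → 0 + 2 = +2
C3: 1C, 2H, 1Cl → 0 − 2 + 1 = -1
Sum = -1 + 2 − 1 = 0.

0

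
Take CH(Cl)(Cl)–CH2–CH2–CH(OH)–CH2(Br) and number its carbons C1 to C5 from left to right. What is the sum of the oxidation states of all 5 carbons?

Tallying each carbon's bonds:
C1: 1C, 1H, 2Cl → 0 − 1 + 2 = +1
C2: 2C, 2H → 0 − 2 = -2
C3: 2C, 2H → 0 − 2 = -2
C4: 2C, 1H, 1O → 0 − 1 + 1 = 0
C5: 1C, 2H, 1Br → 0 − 2 + 1 = -1
Sum = +1 − 2 − 2 + 0 − 1 = -4.

-4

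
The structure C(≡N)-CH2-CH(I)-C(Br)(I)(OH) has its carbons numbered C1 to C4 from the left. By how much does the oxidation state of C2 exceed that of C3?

-2

C2: 2C, 2H → 0 − 2 = -2
C3: 2C, 1H, 1I → 0 − 1 + 1 = 0
Difference: -2 − (0) = -2.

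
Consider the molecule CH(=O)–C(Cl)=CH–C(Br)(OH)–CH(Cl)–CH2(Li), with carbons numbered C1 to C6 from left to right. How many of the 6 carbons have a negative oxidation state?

Assign +1 per bond to O/N/halogen, −1 per bond to H or an electropositive element, and 0 per bond to carbon. Tallying each carbon:
C1: 1C, 1H, 2O → 0 − 1 + 2 = +1
C2: 3C, 1Cl → 0 + 1 = +1
C3: 3C, 1H → 0 − 1 = -1
C4: 2C, 1O, 1Br → 0 + 1 + 1 = +2
C5: 2C, 1H, 1Cl → 0 − 1 + 1 = 0
C6: 1C, 2H, 1Li → 0 − 2 − 1 = -3
2 carbons (C3, C6) meet the condition.

2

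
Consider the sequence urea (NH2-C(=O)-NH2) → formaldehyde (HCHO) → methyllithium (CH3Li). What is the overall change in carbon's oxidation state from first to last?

-8

Carbon oxidation states along the series — urea: +4, formaldehyde: 0, methyllithium: -4.
Net change = -4 − (+4) = -8.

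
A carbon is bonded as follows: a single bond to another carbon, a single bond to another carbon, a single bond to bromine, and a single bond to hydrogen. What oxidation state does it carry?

0

Count +1 for every bond to an atom more electronegative than carbon and −1 for every bond to one less electronegative; C–C bonds are 0.
The carbon has one bond to C (0), one bond to C (0), one bond to Br (+1), one bond to H (-1).
Oxidation state = 0 + 0 + 1 − 1 = 0.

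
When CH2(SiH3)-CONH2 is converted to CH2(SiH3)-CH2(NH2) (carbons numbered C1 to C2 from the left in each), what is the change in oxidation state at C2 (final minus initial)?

-4

Before: C2 has 1 bond to C, 2 bonds to O, 1 bond to N → oxidation state +3.
After: C2 has 1 bond to C, 2 bonds to H, 1 bond to N → oxidation state -1.
Δ = -1 − (+3) = -4, so this is a reduction at C2.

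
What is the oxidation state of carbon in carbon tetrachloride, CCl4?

Assign +1 per bond to O/N/halogen, −1 per bond to H or an electropositive element, and 0 per bond to carbon.
The carbon has one bond to Cl (+1), one bond to Cl (+1), one bond to Cl (+1), one bond to Cl (+1).
Oxidation state = +1 + 1 + 1 + 1 = +4.

+4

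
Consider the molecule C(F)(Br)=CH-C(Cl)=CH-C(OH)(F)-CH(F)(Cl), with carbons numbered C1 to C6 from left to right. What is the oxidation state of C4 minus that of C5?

C4: 3C, 1H → 0 − 1 = -1
C5: 2C, 1O, 1F → 0 + 1 + 1 = +2
Difference: -1 − (+2) = -3.

-3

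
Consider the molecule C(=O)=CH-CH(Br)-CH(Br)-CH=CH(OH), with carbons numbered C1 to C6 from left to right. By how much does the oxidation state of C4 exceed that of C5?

C4: 2C, 1H, 1Br → 0 − 1 + 1 = 0
C5: 3C, 1H → 0 − 1 = -1
Difference: 0 − (-1) = +1.

+1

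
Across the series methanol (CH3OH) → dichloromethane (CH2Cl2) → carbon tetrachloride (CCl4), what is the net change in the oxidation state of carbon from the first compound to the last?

Carbon oxidation states along the series — methanol: -2, dichloromethane: 0, carbon tetrachloride: +4.
Net change = +4 − (-2) = +6.

+6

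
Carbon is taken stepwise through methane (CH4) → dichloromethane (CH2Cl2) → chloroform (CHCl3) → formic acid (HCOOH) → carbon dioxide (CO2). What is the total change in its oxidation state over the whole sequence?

Carbon oxidation states along the series — methane: -4, dichloromethane: 0, chloroform: +2, formic acid: +2, carbon dioxide: +4.
Net change = +4 − (-4) = +8.

+8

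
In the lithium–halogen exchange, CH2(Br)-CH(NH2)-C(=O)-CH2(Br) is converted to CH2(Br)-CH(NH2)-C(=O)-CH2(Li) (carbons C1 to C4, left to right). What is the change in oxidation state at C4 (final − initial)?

Before: C4 has 1 bond to C, 2 bonds to H, 1 bond to Br → oxidation state -1.
After: C4 has 1 bond to C, 2 bonds to H, 1 bond to Li → oxidation state -3.
Δ = -3 − (-1) = -2, so this is a reduction at C4.

-2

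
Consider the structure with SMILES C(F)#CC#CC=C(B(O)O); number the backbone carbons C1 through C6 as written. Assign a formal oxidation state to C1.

C1 has a triple bond to C (3×0 = 0), one bond to F (+1).
Oxidation state = 0 + 1 = +1.

+1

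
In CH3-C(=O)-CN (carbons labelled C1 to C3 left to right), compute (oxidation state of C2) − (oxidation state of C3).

-1

C2: 2C, 2O → 0 + 2 = +2
C3: 1C, 3N → 0 + 3 = +3
Difference: +2 − (+3) = -1.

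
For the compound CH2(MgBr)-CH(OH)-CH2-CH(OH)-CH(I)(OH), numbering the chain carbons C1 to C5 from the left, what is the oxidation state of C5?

Count +1 for every bond to an atom more electronegative than carbon and −1 for every bond to one less electronegative; C–C bonds are 0.
C5 has one bond to C (0), one bond to I (+1), one bond to H (-1), one bond to O (+1).
Oxidation state = 0 + 1 − 1 + 1 = +1.

+1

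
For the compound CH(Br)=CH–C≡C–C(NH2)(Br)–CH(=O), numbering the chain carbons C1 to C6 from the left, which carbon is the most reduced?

C2

Tallying each carbon's bonds:
C1: 2C, 1H, 1Br → 0 − 1 + 1 = 0
C2: 3C, 1H → 0 − 1 = -1
C3: 4C → 0 = 0
C4: 4C → 0 = 0
C5: 2C, 1N, 1Br → 0 + 1 + 1 = +2
C6: 1C, 1H, 2O → 0 − 1 + 2 = +1
The most reduced carbon is C2 at -1.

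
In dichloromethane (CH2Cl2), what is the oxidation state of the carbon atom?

0

Assign +1 per bond to O/N/halogen, −1 per bond to H or an electropositive element, and 0 per bond to carbon.
The carbon has one bond to H (-1), one bond to H (-1), one bond to Cl (+1), one bond to Cl (+1).
Oxidation state = -1 − 1 + 1 + 1 = 0.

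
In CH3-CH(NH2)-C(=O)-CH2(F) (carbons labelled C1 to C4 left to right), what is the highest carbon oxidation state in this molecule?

+2

Count +1 for every bond to an atom more electronegative than carbon and −1 for every bond to one less electronegative; C–C bonds are 0. Tallying each carbon:
C1: 1C, 3H → 0 − 3 = -3
C2: 2C, 1H, 1N → 0 − 1 + 1 = 0
C3: 2C, 2O → 0 + 2 = +2
C4: 1C, 2H, 1F → 0 − 2 + 1 = -1
The highest value is +2.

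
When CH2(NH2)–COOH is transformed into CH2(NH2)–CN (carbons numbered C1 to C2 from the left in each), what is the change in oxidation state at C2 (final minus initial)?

Before: C2 has 1 bond to C, 3 bonds to O → oxidation state +3.
After: C2 has 1 bond to C, 3 bonds to N → oxidation state +3.
Δ = +3 − (+3) = 0, so no net redox change at C2.

0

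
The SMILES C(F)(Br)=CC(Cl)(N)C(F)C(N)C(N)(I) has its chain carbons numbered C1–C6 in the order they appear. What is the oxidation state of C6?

+1

Count +1 for every bond to an atom more electronegative than carbon and −1 for every bond to one less electronegative; C–C bonds are 0.
C6 has one bond to C (0), one bond to N (+1), one bond to H (-1), one bond to I (+1).
Oxidation state = 0 + 1 − 1 + 1 = +1.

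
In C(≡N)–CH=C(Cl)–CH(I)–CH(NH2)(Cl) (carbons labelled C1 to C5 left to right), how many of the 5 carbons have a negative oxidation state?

Tallying each carbon's bonds:
C1: 1C, 3N → 0 + 3 = +3
C2: 3C, 1H → 0 − 1 = -1
C3: 3C, 1Cl → 0 + 1 = +1
C4: 2C, 1H, 1I → 0 − 1 + 1 = 0
C5: 1C, 1H, 1N, 1Cl → 0 − 1 + 1 + 1 = +1
1 carbon (C2) meets the condition.

1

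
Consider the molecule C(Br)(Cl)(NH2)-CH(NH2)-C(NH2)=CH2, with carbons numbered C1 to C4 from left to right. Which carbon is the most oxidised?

Bonds to more-electronegative neighbours contribute +1 each, bonds to H or metals contribute −1 each, and C–C bonds contribute 0. Tallying each carbon:
C1: 1C, 1N, 1Cl, 1Br → 0 + 1 + 1 + 1 = +3
C2: 2C, 1H, 1N → 0 − 1 + 1 = 0
C3: 3C, 1N → 0 + 1 = +1
C4: 2C, 2H → 0 − 2 = -2
The most oxidised carbon is C1 at +3.

C1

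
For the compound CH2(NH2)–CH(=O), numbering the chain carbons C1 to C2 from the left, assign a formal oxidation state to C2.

Bonds to more-electronegative neighbours contribute +1 each, bonds to H or metals contribute −1 each, and C–C bonds contribute 0.
C2 has one bond to C (0), a double bond to O (2×+1 = +2), one bond to H (-1).
Oxidation state = 0 + 2 − 1 = +1.

+1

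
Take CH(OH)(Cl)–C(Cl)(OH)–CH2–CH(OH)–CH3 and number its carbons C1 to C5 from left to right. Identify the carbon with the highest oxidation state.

Each bond to a more electronegative atom (O, N, halogen) counts +1, each bond to a less electronegative atom (H, metal, B, Si) counts −1, and each C–C bond counts 0. Tallying each carbon:
C1: 1C, 1H, 1O, 1Cl → 0 − 1 + 1 + 1 = +1
C2: 2C, 1O, 1Cl → 0 + 1 + 1 = +2
C3: 2C, 2H → 0 − 2 = -2
C4: 2C, 1H, 1O → 0 − 1 + 1 = 0
C5: 1C, 3H → 0 − 3 = -3
The most oxidised carbon is C2 at +2.

C2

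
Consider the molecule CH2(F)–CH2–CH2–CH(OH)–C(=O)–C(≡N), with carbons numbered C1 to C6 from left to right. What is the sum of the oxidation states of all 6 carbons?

0

Count +1 for every bond to an atom more electronegative than carbon and −1 for every bond to one less electronegative; C–C bonds are 0. Tallying each carbon:
C1: 1C, 2H, 1F → 0 − 2 + 1 = -1
C2: 2C, 2H → 0 − 2 = -2
C3: 2C, 2H → 0 − 2 = -2
C4: 2C, 1H, 1O → 0 − 1 + 1 = 0
C5: 2C, 2O → 0 + 2 = +2
C6: 1C, 3N → 0 + 3 = +3
Sum = -1 − 2 − 2 + 0 + 2 + 3 = 0.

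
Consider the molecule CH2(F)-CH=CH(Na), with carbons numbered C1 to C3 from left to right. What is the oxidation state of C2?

-1

Assign +1 per bond to O/N/halogen, −1 per bond to H or an electropositive element, and 0 per bond to carbon.
C2 has one bond to C (0), a double bond to C (2×0 = 0), one bond to H (-1).
Oxidation state = 0 + 0 − 1 = -1.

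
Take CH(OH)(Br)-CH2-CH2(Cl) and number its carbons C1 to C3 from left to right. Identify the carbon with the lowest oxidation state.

C2

Tallying each carbon's bonds:
C1: 1C, 1H, 1O, 1Br → 0 − 1 + 1 + 1 = +1
C2: 2C, 2H → 0 − 2 = -2
C3: 1C, 2H, 1Cl → 0 − 2 + 1 = -1
The most reduced carbon is C2 at -2.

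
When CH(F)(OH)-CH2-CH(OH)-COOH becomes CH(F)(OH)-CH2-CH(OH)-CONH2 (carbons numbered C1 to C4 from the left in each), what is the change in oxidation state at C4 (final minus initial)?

0

Before: C4 has 1 bond to C, 3 bonds to O → oxidation state +3.
After: C4 has 1 bond to C, 2 bonds to O, 1 bond to N → oxidation state +3.
Δ = +3 − (+3) = 0, so no net redox change at C4.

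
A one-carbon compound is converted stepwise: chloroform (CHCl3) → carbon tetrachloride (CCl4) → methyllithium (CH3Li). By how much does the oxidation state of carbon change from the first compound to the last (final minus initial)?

Carbon oxidation states along the series — chloroform: +2, carbon tetrachloride: +4, methyllithium: -4.
Net change = -4 − (+2) = -6.

-6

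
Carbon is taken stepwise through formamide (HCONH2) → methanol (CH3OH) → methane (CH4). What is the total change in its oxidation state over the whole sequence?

Carbon oxidation states along the series — formamide: +2, methanol: -2, methane: -4.
Net change = -4 − (+2) = -6.

-6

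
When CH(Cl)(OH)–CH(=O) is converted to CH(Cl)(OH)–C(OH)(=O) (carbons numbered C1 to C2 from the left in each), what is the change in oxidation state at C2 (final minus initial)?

Before: C2 has 1 bond to C, 1 bond to H, 2 bonds to O → oxidation state +1.
After: C2 has 1 bond to C, 3 bonds to O → oxidation state +3.
Δ = +3 − (+1) = +2, so this is an oxidation at C2.

+2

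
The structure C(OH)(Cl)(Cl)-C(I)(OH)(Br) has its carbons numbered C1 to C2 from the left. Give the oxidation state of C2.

+3

C2 has one bond to C (0), one bond to I (+1), one bond to O (+1), one bond to Br (+1).
Oxidation state = 0 + 1 + 1 + 1 = +3.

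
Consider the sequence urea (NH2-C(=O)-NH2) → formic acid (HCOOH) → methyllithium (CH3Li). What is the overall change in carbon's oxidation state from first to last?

Carbon oxidation states along the series — urea: +4, formic acid: +2, methyllithium: -4.
Net change = -4 − (+4) = -8.

-8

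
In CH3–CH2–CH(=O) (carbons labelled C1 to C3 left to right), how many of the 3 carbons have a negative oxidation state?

2

Tallying each carbon's bonds:
C1: 1C, 3H → 0 − 3 = -3
C2: 2C, 2H → 0 − 2 = -2
C3: 1C, 1H, 2O → 0 − 1 + 2 = +1
2 carbons (C1, C2) meet the condition.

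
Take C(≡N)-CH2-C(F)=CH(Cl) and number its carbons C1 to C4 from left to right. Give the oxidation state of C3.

+1

C3 has one bond to C (0), a double bond to C (2×0 = 0), one bond to F (+1).
Oxidation state = 0 + 0 + 1 = +1.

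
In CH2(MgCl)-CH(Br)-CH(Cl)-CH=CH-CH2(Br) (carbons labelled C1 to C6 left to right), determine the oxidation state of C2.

0

C2 has one bond to C (0), one bond to C (0), one bond to H (-1), one bond to Br (+1).
Oxidation state = 0 + 0 − 1 + 1 = 0.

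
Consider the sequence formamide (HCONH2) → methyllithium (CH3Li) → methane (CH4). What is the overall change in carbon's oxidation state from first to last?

-6

Carbon oxidation states along the series — formamide: +2, methyllithium: -4, methane: -4.
Net change = -4 − (+2) = -6.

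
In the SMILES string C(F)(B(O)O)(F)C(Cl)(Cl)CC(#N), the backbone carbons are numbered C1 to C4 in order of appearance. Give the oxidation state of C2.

+2

C2 has one bond to C (0), one bond to C (0), one bond to Cl (+1), one bond to Cl (+1).
Oxidation state = 0 + 0 + 1 + 1 = +2.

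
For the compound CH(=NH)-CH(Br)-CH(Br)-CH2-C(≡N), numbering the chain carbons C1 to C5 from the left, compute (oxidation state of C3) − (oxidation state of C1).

-1

C3: 2C, 1H, 1Br → 0 − 1 + 1 = 0
C1: 1C, 1H, 2N → 0 − 1 + 2 = +1
Difference: 0 − (+1) = -1.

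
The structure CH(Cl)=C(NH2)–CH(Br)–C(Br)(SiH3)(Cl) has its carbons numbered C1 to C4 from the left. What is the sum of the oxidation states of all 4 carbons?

Tallying each carbon's bonds:
C1: 2C, 1H, 1Cl → 0 − 1 + 1 = 0
C2: 3C, 1N → 0 + 1 = +1
C3: 2C, 1H, 1Br → 0 − 1 + 1 = 0
C4: 1C, 1Cl, 1Br, 1Si → 0 + 1 + 1 − 1 = +1
Sum = 0 + 1 + 0 + 1 = +2.

+2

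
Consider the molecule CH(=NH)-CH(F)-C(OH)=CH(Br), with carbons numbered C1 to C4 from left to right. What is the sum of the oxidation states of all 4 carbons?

+2

Tallying each carbon's bonds:
C1: 1C, 1H, 2N → 0 − 1 + 2 = +1
C2: 2C, 1H, 1F → 0 − 1 + 1 = 0
C3: 3C, 1O → 0 + 1 = +1
C4: 2C, 1H, 1Br → 0 − 1 + 1 = 0
Sum = +1 + 0 + 1 + 0 = +2.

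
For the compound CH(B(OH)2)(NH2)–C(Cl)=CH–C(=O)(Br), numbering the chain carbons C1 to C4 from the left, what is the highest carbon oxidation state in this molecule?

+3

Tallying each carbon's bonds:
C1: 1C, 1H, 1N, 1B → 0 − 1 + 1 − 1 = -1
C2: 3C, 1Cl → 0 + 1 = +1
C3: 3C, 1H → 0 − 1 = -1
C4: 1C, 2O, 1Br → 0 + 2 + 1 = +3
The highest value is +3.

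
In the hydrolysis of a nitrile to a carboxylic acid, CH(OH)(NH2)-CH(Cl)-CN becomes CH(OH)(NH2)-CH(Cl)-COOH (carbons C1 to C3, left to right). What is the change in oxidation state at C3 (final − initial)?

Before: C3 has 1 bond to C, 3 bonds to N → oxidation state +3.
After: C3 has 1 bond to C, 3 bonds to O → oxidation state +3.
Δ = +3 − (+3) = 0, so no net redox change at C3.

0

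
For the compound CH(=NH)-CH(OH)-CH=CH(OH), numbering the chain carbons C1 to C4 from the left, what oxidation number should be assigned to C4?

0

Bonds to more-electronegative neighbours contribute +1 each, bonds to H or metals contribute −1 each, and C–C bonds contribute 0.
C4 has a double bond to C (2×0 = 0), one bond to H (-1), one bond to O (+1).
Oxidation state = 0 − 1 + 1 = 0.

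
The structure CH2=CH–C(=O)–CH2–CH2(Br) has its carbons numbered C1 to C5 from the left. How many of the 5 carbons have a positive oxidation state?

Count +1 for every bond to an atom more electronegative than carbon and −1 for every bond to one less electronegative; C–C bonds are 0. Tallying each carbon:
C1: 2C, 2H → 0 − 2 = -2
C2: 3C, 1H → 0 − 1 = -1
C3: 2C, 2O → 0 + 2 = +2
C4: 2C, 2H → 0 − 2 = -2
C5: 1C, 2H, 1Br → 0 − 2 + 1 = -1
1 carbon (C3) meets the condition.

1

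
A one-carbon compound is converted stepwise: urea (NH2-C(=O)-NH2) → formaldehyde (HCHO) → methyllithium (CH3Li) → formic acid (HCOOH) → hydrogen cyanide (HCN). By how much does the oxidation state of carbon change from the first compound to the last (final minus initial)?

-2

Carbon oxidation states along the series — urea: +4, formaldehyde: 0, methyllithium: -4, formic acid: +2, hydrogen cyanide: +2.
Net change = +2 − (+4) = -2.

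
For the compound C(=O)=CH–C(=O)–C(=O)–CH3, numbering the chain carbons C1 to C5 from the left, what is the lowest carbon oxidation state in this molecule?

-3

Assign +1 per bond to O/N/halogen, −1 per bond to H or an electropositive element, and 0 per bond to carbon. Tallying each carbon:
C1: 2C, 2O → 0 + 2 = +2
C2: 3C, 1H → 0 − 1 = -1
C3: 2C, 2O → 0 + 2 = +2
C4: 2C, 2O → 0 + 2 = +2
C5: 1C, 3H → 0 − 3 = -3
The lowest value is -3.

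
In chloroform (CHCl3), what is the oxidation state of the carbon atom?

+2

Each bond to a more electronegative atom (O, N, halogen) counts +1, each bond to a less electronegative atom (H, metal, B, Si) counts −1, and each C–C bond counts 0.
The carbon has one bond to H (-1), one bond to Cl (+1), one bond to Cl (+1), one bond to Cl (+1).
Oxidation state = -1 + 1 + 1 + 1 = +2.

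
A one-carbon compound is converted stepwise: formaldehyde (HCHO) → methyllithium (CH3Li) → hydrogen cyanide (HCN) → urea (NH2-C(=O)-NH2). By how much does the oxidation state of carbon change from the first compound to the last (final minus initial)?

Carbon oxidation states along the series — formaldehyde: 0, methyllithium: -4, hydrogen cyanide: +2, urea: +4.
Net change = +4 − (0) = +4.

+4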